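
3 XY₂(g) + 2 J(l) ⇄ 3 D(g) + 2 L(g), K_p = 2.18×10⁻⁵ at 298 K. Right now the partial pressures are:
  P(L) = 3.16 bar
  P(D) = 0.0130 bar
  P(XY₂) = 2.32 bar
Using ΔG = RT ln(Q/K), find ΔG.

(J is a pure liquid — omitted from Q_p.)
Q_p = P(D)³·P(L)² / P(XY₂)³ = (0.0130)³·(3.16)² / (2.32)³ = 1.76×10⁻⁶
ΔG = RT ln(Q_p/K_p) = (8.314 J mol⁻¹ K⁻¹)(298 K) × ln(1.76×10⁻⁶/2.18×10⁻⁵)
   = (2.478 kJ/mol)(-2.517) = -6.24 kJ/mol
ΔG < 0, so the forward reaction is spontaneous (proceeds forward).

ΔG = -6.24 kJ/mol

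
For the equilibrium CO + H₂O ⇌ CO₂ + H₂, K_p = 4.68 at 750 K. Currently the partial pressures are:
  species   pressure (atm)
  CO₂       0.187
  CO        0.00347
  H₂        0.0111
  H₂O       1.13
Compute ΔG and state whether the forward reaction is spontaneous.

Q_p = P(CO₂)·P(H₂) / (P(CO)·P(H₂O)) = (0.187)·(0.0111) / ((0.00347)·(1.13)) = 0.529
ΔG = RT ln(Q_p/K_p) = (8.314 J mol⁻¹ K⁻¹)(750 K) × ln(0.529/4.68)
   = (6.236 kJ/mol)(-2.180) = -13.6 kJ/mol
ΔG < 0, so the forward reaction is spontaneous (proceeds forward).

ΔG = -13.6 kJ/mol; the forward reaction is spontaneous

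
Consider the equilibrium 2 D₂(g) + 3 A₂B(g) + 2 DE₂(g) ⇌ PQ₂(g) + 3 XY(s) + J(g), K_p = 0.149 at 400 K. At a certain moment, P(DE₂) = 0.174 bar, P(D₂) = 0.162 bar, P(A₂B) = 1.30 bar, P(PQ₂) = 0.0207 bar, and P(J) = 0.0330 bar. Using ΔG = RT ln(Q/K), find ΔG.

ΔG = 3.21 kJ/mol

(XY is a pure solid — omitted from Q_p.)
Q_p = P(PQ₂)·P(J) / (P(D₂)²·P(A₂B)³·P(DE₂)²) = (0.0207)·(0.0330) / ((0.162)²·(1.30)³·(0.174)²) = 0.391
ΔG = RT ln(Q_p/K_p) = (8.314 J mol⁻¹ K⁻¹)(400 K) × ln(0.391/0.149)
   = (3.326 kJ/mol)(0.9648) = 3.21 kJ/mol
ΔG > 0, so the forward reaction is non-spontaneous (proceeds in reverse).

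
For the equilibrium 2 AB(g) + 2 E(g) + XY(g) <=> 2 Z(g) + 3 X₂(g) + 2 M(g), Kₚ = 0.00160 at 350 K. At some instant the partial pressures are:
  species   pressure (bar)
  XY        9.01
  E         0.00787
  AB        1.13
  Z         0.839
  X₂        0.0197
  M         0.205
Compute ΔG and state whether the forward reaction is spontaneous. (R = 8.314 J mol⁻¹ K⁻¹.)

ΔG = -4.71 kJ/mol; the forward reaction is spontaneous

Qₚ = P(Z)²·P(X₂)³·P(M)² / (P(AB)²·P(E)²·P(XY)) = (0.839)²·(0.0197)³·(0.205)² / ((1.13)²·(0.00787)²·(9.01)) = 3.17×10⁻⁴
ΔG = RT ln(Qₚ/Kₚ) = (8.314 J mol⁻¹ K⁻¹)(350 K) × ln(3.17×10⁻⁴/0.00160)
   = (2.910 kJ/mol)(-1.619) = -4.71 kJ/mol
ΔG < 0, so the forward reaction is spontaneous (proceeds forward).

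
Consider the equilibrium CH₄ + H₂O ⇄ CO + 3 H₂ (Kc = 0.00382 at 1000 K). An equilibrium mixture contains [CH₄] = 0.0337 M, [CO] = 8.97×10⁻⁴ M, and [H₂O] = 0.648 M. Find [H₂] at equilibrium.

[H₂] = 0.453 M

At equilibrium, Kc = [CO]·[H₂]³ / ([CH₄]·[H₂O]) = 0.00382.
(8.97×10⁻⁴)·([H₂])³ / ((0.0337)·(0.648)) = 0.00382
[H₂]³ = 0.0930 ⇒ [H₂] = 0.453 M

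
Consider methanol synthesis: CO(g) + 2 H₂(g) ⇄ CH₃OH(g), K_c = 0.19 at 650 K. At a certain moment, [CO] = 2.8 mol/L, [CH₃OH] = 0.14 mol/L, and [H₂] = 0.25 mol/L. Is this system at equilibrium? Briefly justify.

no; Q > K, reaction proceeds in reverse

Q_c = [CH₃OH] / ([CO]·[H₂]²) = (0.14) / ((2.8)·(0.25)²) = 0.80
Q_c = 0.80 > K_c = 0.19: net reverse reaction.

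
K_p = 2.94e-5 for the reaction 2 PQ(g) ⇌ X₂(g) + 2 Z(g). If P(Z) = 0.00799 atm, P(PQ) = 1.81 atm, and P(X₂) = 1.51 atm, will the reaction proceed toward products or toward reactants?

no net change (already at equilibrium)

Q_p = P(X₂)·P(Z)² / P(PQ)² = (1.51)·(0.00799)² / (1.81)² = 2.94e-5
Q_p = 2.94e-5 = K_p, so the system is already at equilibrium.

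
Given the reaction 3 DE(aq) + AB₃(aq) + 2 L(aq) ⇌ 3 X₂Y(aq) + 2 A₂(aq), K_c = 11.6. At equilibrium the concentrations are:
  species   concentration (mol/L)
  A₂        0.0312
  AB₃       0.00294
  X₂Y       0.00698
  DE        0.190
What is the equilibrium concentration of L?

At equilibrium, K_c = [X₂Y]³·[A₂]² / ([DE]³·[AB₃]·[L]²) = 11.6.
(0.00698)³·(0.0312)² / ((0.190)³·(0.00294)·([L])²) = 11.6
[L]² = 1.42×10⁻⁶ ⇒ [L] = 0.00119 mol/L

[L] = 0.00119 mol/L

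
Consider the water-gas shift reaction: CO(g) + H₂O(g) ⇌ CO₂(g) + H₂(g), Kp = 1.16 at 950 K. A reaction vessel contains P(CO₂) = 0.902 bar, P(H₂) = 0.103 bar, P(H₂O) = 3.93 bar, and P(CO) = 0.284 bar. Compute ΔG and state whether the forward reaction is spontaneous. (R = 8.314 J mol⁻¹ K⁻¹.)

ΔG = -20.8 kJ/mol; the forward reaction is spontaneous

Qp = P(CO₂)·P(H₂) / (P(CO)·P(H₂O)) = (0.902)·(0.103) / ((0.284)·(3.93)) = 0.0832
ΔG = RT ln(Qp/Kp) = (8.314 J mol⁻¹ K⁻¹)(950 K) × ln(0.0832/1.16)
   = (7.898 kJ/mol)(-2.635) = -20.8 kJ/mol
ΔG < 0, so the forward reaction is spontaneous (proceeds forward).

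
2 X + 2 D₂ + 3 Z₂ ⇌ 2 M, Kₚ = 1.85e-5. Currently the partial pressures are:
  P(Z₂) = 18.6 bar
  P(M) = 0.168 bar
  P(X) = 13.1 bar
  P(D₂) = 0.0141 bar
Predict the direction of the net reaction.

reverse (toward reactants)

Qₚ = P(M)² / (P(X)²·P(D₂)²·P(Z₂)³) = (0.168)² / ((13.1)²·(0.0141)²·(18.6)³) = 1.29e-4
Qₚ = 1.29e-4 > Kₚ = 1.85e-5, so the reverse reaction proceeds.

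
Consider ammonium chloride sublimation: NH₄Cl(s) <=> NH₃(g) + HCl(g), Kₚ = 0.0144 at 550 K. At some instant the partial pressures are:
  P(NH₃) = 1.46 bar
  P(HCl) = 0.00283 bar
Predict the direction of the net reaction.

(NH₄Cl is a pure solid — omitted from Qₚ.)
Qₚ = P(NH₃)·P(HCl) = (1.46)·(0.00283) = 0.00413
Qₚ = 0.00413 < Kₚ = 0.0144, so the forward reaction proceeds.

to the right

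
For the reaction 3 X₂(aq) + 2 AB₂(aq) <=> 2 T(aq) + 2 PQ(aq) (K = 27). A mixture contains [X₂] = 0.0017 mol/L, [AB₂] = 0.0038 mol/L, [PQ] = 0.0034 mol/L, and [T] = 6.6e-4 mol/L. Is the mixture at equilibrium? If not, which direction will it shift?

no; Q > K, reaction proceeds in reverse

Q = [T]²·[PQ]² / ([X₂]³·[AB₂]²) = (6.6e-4)²·(0.0034)² / ((0.0017)³·(0.0038)²) = 71
Q = 71 > K = 27: net reverse reaction.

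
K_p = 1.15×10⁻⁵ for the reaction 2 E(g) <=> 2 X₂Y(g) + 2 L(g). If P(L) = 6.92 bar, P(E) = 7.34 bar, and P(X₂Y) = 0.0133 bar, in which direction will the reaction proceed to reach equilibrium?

Q_p = P(X₂Y)²·P(L)² / P(E)² = (0.0133)²·(6.92)² / (7.34)² = 1.57×10⁻⁴
Q_p = 1.57×10⁻⁴ > K_p = 1.15×10⁻⁵, so the reverse reaction proceeds.

in the reverse direction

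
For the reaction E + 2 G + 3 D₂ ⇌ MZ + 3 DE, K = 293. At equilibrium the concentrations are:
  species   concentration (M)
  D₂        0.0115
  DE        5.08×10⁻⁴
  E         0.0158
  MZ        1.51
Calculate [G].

[G] = 0.00530 M

At equilibrium, K = [MZ]·[DE]³ / ([E]·[G]²·[D₂]³) = 293.
(1.51)·(5.08×10⁻⁴)³ / ((0.0158)·([G])²·(0.0115)³) = 293
[G]² = 2.81×10⁻⁵ ⇒ [G] = 0.00530 M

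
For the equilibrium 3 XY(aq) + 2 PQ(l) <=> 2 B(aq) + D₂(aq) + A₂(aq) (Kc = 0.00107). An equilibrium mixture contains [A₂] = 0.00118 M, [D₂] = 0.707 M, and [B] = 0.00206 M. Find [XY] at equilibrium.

(PQ is a pure liquid — omitted from Kc.)
At equilibrium, Kc = [B]²·[D₂]·[A₂] / [XY]³ = 0.00107.
(0.00206)²·(0.707)·(0.00118) / ([XY])³ = 0.00107
[XY]³ = 3.31e-6 ⇒ [XY] = 0.0149 M

[XY] = 0.0149 M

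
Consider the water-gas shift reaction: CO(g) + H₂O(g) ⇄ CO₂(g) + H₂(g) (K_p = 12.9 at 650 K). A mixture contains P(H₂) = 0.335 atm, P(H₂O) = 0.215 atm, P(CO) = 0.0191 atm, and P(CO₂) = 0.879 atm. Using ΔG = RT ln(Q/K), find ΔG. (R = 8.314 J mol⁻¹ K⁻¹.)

ΔG = 9.27 kJ/mol

Q_p = P(CO₂)·P(H₂) / (P(CO)·P(H₂O)) = (0.879)·(0.335) / ((0.0191)·(0.215)) = 71.7
ΔG = RT ln(Q_p/K_p) = (8.314 J mol⁻¹ K⁻¹)(650 K) × ln(71.7/12.9)
   = (5.404 kJ/mol)(1.715) = 9.27 kJ/mol
ΔG > 0, so the forward reaction is non-spontaneous (proceeds in reverse).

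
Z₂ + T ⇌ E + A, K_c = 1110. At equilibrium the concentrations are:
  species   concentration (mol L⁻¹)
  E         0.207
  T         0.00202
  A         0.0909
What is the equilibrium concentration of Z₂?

[Z₂] = 0.00839 mol L⁻¹

At equilibrium, K_c = [E]·[A] / ([Z₂]·[T]) = 1110.
(0.207)·(0.0909) / (([Z₂])·(0.00202)) = 1110
[Z₂] = 0.00839 mol L⁻¹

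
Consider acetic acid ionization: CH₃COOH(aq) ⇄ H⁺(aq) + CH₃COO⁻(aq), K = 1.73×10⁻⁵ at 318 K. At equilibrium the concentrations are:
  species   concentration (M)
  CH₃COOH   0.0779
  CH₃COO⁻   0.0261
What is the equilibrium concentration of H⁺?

[H⁺] = 5.16×10⁻⁵ M

At equilibrium, K = [H⁺]·[CH₃COO⁻] / [CH₃COOH] = 1.73×10⁻⁵.
([H⁺])·(0.0261) / (0.0779) = 1.73×10⁻⁵
[H⁺] = 5.16×10⁻⁵ M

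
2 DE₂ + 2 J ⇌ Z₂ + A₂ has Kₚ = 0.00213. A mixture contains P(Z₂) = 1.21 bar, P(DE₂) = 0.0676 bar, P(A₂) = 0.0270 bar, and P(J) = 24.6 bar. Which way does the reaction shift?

Qₚ = P(Z₂)·P(A₂) / (P(DE₂)²·P(J)²) = (1.21)·(0.0270) / ((0.0676)²·(24.6)²) = 0.0118
Qₚ = 0.0118 > Kₚ = 0.00213, so the reverse reaction proceeds.

in the reverse direction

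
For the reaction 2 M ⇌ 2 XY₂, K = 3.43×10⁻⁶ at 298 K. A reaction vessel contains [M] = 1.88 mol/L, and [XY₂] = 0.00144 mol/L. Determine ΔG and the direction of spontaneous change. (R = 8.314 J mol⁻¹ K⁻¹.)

Q = [XY₂]² / [M]² = (0.00144)² / (1.88)² = 5.87×10⁻⁷
ΔG = RT ln(Q/K) = (8.314 J mol⁻¹ K⁻¹)(298 K) × ln(5.87×10⁻⁷/3.43×10⁻⁶)
   = (2.478 kJ/mol)(-1.765) = -4.37 kJ/mol
ΔG < 0, so the forward reaction is spontaneous (proceeds forward).

ΔG = -4.37 kJ/mol; the forward reaction is spontaneous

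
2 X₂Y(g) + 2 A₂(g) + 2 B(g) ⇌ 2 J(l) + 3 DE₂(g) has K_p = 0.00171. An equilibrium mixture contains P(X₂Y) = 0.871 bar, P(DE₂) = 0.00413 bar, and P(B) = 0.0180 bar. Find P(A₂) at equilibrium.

P(A₂) = 0.409 bar

(J is a pure liquid — omitted from K_p.)
At equilibrium, K_p = P(DE₂)³ / (P(X₂Y)²·P(A₂)²·P(B)²) = 0.00171.
(0.00413)³ / ((0.871)²·(P(A₂))²·(0.0180)²) = 0.00171
P(A₂)² = 0.168 ⇒ P(A₂) = 0.409 bar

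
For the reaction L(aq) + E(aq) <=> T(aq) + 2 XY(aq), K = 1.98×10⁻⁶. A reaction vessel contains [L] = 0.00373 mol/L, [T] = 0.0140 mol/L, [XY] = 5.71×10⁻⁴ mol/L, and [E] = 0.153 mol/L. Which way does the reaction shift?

Q = [T]·[XY]² / ([L]·[E]) = (0.0140)·(5.71×10⁻⁴)² / ((0.00373)·(0.153)) = 8.00×10⁻⁶
Q = 8.00×10⁻⁶ > K = 1.98×10⁻⁶, so the reverse reaction proceeds.

reverse (toward reactants)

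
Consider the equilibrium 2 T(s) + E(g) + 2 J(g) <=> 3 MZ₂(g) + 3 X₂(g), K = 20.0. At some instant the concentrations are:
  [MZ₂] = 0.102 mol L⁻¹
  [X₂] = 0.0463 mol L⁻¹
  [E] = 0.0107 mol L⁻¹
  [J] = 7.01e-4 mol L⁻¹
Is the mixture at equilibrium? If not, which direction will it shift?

(T is a pure solid — omitted from Q.)
Q = [MZ₂]³·[X₂]³ / ([E]·[J]²) = (0.102)³·(0.0463)³ / ((0.0107)·(7.01e-4)²) = 20.0
Q = 20.0 = K; the system is at equilibrium.

yes, at equilibrium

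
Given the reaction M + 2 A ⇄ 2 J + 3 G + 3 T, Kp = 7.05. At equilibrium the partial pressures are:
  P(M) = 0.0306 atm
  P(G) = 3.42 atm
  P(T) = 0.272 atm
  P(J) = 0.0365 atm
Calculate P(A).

P(A) = 0.0705 atm

At equilibrium, Kp = P(J)²·P(G)³·P(T)³ / (P(M)·P(A)²) = 7.05.
(0.0365)²·(3.42)³·(0.272)³ / ((0.0306)·(P(A))²) = 7.05
P(A)² = 0.00497 ⇒ P(A) = 0.0705 atm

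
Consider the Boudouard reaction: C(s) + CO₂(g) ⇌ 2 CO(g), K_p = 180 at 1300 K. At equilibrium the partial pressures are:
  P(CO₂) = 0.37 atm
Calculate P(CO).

P(CO) = 8.2 atm

(C is a pure solid — omitted from K_p.)
At equilibrium, K_p = P(CO)² / P(CO₂) = 180.
(P(CO))² / (0.37) = 180
P(CO)² = 66.6 ⇒ P(CO) = 8.2 atm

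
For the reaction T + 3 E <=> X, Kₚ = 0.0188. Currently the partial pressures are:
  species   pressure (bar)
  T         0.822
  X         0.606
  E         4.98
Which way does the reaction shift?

Qₚ = P(X) / (P(T)·P(E)³) = (0.606) / ((0.822)·(4.98)³) = 0.00597
Qₚ = 0.00597 < Kₚ = 0.0188, so the forward reaction proceeds.

to the right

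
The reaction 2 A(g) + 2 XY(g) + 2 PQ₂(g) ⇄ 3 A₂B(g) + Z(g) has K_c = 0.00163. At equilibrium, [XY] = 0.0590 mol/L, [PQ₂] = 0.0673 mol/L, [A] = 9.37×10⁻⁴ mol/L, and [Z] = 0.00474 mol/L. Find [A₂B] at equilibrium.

[A₂B] = 1.68×10⁻⁴ mol/L

At equilibrium, K_c = [A₂B]³·[Z] / ([A]²·[XY]²·[PQ₂]²) = 0.00163.
([A₂B])³·(0.00474) / ((9.37×10⁻⁴)²·(0.0590)²·(0.0673)²) = 0.00163
[A₂B]³ = 4.76×10⁻¹² ⇒ [A₂B] = 1.68×10⁻⁴ mol/L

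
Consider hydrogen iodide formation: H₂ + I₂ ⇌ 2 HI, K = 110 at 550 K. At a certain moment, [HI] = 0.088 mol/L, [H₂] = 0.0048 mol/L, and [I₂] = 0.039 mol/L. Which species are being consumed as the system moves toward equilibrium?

H₂, I₂ (reactants)

Q = [HI]² / ([H₂]·[I₂]) = (0.088)² / ((0.0048)·(0.039)) = 41
Q = 41 < K = 110: net forward reaction.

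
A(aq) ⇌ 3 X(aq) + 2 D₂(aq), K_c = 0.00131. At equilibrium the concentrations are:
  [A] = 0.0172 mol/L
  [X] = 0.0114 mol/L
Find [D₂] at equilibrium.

At equilibrium, K_c = [X]³·[D₂]² / [A] = 0.00131.
(0.0114)³·([D₂])² / (0.0172) = 0.00131
[D₂]² = 15.2 ⇒ [D₂] = 3.90 mol/L

[D₂] = 3.90 mol/L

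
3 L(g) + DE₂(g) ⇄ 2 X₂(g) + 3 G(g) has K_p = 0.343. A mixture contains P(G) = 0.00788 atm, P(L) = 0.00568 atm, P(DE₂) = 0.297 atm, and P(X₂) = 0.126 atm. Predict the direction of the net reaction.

in the forward direction

Q_p = P(X₂)²·P(G)³ / (P(L)³·P(DE₂)) = (0.126)²·(0.00788)³ / ((0.00568)³·(0.297)) = 0.143
Q_p = 0.143 < K_p = 0.343, so the forward reaction proceeds.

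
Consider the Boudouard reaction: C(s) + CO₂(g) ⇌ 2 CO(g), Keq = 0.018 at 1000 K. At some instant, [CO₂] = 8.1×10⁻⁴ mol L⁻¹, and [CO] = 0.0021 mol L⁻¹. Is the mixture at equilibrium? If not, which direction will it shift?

no; Q < K, reaction proceeds forward

(C is a pure solid — omitted from Q.)
Q = [CO]² / [CO₂] = (0.0021)² / (8.1×10⁻⁴) = 0.0054
Q = 0.0054 < Keq = 0.018: net forward reaction.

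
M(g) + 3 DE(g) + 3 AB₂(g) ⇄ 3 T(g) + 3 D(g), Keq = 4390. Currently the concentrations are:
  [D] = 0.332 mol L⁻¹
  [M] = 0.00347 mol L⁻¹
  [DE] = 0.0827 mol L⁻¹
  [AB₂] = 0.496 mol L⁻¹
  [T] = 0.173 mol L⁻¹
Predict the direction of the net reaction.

toward products

Q = [T]³·[D]³ / ([M]·[DE]³·[AB₂]³) = (0.173)³·(0.332)³ / ((0.00347)·(0.0827)³·(0.496)³) = 791
Q = 791 < Keq = 4390, so the forward reaction proceeds.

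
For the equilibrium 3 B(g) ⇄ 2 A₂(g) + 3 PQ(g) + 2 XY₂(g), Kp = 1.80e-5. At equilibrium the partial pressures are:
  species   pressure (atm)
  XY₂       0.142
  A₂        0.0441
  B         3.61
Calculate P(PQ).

P(PQ) = 2.78 atm

At equilibrium, Kp = P(A₂)²·P(PQ)³·P(XY₂)² / P(B)³ = 1.80e-5.
(0.0441)²·(P(PQ))³·(0.142)² / (3.61)³ = 1.80e-5
P(PQ)³ = 21.6 ⇒ P(PQ) = 2.78 atm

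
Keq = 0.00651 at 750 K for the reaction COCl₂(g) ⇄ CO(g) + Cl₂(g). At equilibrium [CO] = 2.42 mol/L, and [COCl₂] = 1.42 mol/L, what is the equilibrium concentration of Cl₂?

[Cl₂] = 0.00382 mol/L

At equilibrium, Keq = [CO]·[Cl₂] / [COCl₂] = 0.00651.
(2.42)·([Cl₂]) / (1.42) = 0.00651
[Cl₂] = 0.00382 mol/L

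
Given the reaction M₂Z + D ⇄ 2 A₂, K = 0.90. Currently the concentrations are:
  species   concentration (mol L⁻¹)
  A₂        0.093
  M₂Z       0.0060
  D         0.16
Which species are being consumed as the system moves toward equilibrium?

A₂ (products)

Q = [A₂]² / ([M₂Z]·[D]) = (0.093)² / ((0.0060)·(0.16)) = 9.0
Q = 9.0 > K = 0.90: net reverse reaction.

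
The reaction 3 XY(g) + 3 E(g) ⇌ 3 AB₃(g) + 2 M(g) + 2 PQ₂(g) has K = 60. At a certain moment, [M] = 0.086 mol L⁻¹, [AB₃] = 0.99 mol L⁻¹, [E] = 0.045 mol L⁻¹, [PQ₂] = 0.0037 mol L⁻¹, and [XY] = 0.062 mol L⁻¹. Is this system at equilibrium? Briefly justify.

no; Q < K, reaction proceeds forward

Q = [AB₃]³·[M]²·[PQ₂]² / ([XY]³·[E]³) = (0.99)³·(0.086)²·(0.0037)² / ((0.062)³·(0.045)³) = 4.5
Q = 4.5 < K = 60: net forward reaction.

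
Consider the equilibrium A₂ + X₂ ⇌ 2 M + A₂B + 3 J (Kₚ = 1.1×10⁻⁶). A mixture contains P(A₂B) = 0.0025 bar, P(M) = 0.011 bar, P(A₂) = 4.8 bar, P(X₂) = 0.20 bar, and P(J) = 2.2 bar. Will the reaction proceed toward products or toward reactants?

in the reverse direction

Qₚ = P(M)²·P(A₂B)·P(J)³ / (P(A₂)·P(X₂)) = (0.011)²·(0.0025)·(2.2)³ / ((4.8)·(0.20)) = 3.4×10⁻⁶
Qₚ = 3.4×10⁻⁶ > Kₚ = 1.1×10⁻⁶, so the reverse reaction proceeds.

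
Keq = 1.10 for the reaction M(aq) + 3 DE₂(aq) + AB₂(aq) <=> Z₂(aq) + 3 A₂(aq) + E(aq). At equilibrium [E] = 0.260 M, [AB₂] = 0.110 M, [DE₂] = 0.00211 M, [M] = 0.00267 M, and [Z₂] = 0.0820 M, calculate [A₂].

[A₂] = 5.22×10⁻⁴ M

At equilibrium, Keq = [Z₂]·[A₂]³·[E] / ([M]·[DE₂]³·[AB₂]) = 1.10.
(0.0820)·([A₂])³·(0.260) / ((0.00267)·(0.00211)³·(0.110)) = 1.10
[A₂]³ = 1.42×10⁻¹⁰ ⇒ [A₂] = 5.22×10⁻⁴ M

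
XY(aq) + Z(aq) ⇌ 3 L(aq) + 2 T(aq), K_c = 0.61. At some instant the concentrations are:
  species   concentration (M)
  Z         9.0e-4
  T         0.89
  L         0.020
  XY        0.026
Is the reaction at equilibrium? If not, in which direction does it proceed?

Q_c = [L]³·[T]² / ([XY]·[Z]) = (0.020)³·(0.89)² / ((0.026)·(9.0e-4)) = 0.27
Q_c = 0.27 < K_c = 0.61, so the forward reaction proceeds.

to the right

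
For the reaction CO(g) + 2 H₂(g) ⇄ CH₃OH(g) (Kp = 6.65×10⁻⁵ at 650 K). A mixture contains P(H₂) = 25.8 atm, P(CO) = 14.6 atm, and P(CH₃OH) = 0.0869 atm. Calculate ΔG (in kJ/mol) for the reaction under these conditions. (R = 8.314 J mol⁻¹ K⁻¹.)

Qp = P(CH₃OH) / (P(CO)·P(H₂)²) = (0.0869) / ((14.6)·(25.8)²) = 8.94×10⁻⁶
ΔG = RT ln(Qp/Kp) = (8.314 J mol⁻¹ K⁻¹)(650 K) × ln(8.94×10⁻⁶/6.65×10⁻⁵)
   = (5.404 kJ/mol)(-2.007) = -10.8 kJ/mol
ΔG < 0, so the forward reaction is spontaneous (proceeds forward).

ΔG = -10.8 kJ/mol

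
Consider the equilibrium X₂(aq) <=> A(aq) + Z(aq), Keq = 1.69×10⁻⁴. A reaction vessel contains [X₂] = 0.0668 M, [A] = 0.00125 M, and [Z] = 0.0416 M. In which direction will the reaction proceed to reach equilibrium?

Q = [A]·[Z] / [X₂] = (0.00125)·(0.0416) / (0.0668) = 7.78×10⁻⁴
Q = 7.78×10⁻⁴ > Keq = 1.69×10⁻⁴, so the reverse reaction proceeds.

toward reactants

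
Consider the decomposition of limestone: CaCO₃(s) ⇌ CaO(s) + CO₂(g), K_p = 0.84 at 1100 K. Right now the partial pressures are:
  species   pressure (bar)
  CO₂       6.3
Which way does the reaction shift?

in the reverse direction

(CaCO₃, CaO are pure solids — omitted from Q_p.)
Q_p = P(CO₂) = 6.3
Q_p = 6.3 > K_p = 0.84, so the reverse reaction proceeds.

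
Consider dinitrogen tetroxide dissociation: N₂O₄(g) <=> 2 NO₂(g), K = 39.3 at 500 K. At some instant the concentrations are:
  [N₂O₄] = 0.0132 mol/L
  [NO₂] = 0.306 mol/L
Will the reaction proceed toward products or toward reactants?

toward products

Q = [NO₂]² / [N₂O₄] = (0.306)² / (0.0132) = 7.09
Q = 7.09 < K = 39.3, so the forward reaction proceeds.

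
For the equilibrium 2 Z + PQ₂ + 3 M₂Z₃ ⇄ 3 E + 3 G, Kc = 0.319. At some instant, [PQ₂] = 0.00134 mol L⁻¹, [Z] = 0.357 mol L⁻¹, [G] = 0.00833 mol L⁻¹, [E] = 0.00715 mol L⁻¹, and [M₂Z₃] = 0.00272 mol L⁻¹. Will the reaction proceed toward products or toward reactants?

forward (toward products)

Qc = [E]³·[G]³ / ([Z]²·[PQ₂]·[M₂Z₃]³) = (0.00715)³·(0.00833)³ / ((0.357)²·(0.00134)·(0.00272)³) = 0.0615
Qc = 0.0615 < Kc = 0.319, so the forward reaction proceeds.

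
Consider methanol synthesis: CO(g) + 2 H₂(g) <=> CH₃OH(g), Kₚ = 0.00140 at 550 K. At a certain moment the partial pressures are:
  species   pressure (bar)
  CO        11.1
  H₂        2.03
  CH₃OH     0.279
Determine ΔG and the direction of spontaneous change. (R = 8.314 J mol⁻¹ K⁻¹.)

Qₚ = P(CH₃OH) / (P(CO)·P(H₂)²) = (0.279) / ((11.1)·(2.03)²) = 0.00610
ΔG = RT ln(Qₚ/Kₚ) = (8.314 J mol⁻¹ K⁻¹)(550 K) × ln(0.00610/0.00140)
   = (4.573 kJ/mol)(1.472) = 6.73 kJ/mol
ΔG > 0, so the forward reaction is non-spontaneous (proceeds in reverse).

ΔG = 6.73 kJ/mol; the forward reaction is non-spontaneous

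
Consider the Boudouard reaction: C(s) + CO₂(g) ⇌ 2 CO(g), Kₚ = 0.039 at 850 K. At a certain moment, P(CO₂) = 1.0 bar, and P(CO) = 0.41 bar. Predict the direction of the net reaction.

(C is a pure solid — omitted from Qₚ.)
Qₚ = P(CO)² / P(CO₂) = (0.41)² / (1.0) = 0.17
Qₚ = 0.17 > Kₚ = 0.039, so the reverse reaction proceeds.

in the reverse direction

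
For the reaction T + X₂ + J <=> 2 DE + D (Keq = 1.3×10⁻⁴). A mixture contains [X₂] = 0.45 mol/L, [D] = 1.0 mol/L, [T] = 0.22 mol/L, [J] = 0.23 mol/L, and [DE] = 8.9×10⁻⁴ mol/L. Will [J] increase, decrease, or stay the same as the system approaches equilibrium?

decrease

Q = [DE]²·[D] / ([T]·[X₂]·[J]) = (8.9×10⁻⁴)²·(1.0) / ((0.22)·(0.45)·(0.23)) = 3.5×10⁻⁵
Q = 3.5×10⁻⁵ < Keq = 1.3×10⁻⁴: net forward reaction.
J is a reactant, so it decreases.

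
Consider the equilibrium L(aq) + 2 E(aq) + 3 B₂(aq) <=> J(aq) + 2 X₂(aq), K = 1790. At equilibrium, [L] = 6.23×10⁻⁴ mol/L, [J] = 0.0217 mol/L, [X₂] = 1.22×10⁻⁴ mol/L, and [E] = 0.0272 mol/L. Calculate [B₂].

[B₂] = 0.00732 mol/L

At equilibrium, K = [J]·[X₂]² / ([L]·[E]²·[B₂]³) = 1790.
(0.0217)·(1.22×10⁻⁴)² / ((6.23×10⁻⁴)·(0.0272)²·([B₂])³) = 1790
[B₂]³ = 3.91×10⁻⁷ ⇒ [B₂] = 0.00732 mol/L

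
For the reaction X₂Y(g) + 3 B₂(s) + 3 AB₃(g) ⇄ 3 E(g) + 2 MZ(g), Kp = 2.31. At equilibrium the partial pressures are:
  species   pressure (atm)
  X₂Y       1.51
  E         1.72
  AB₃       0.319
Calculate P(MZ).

P(MZ) = 0.149 atm

(B₂ is a pure solid — omitted from Kp.)
At equilibrium, Kp = P(E)³·P(MZ)² / (P(X₂Y)·P(AB₃)³) = 2.31.
(1.72)³·(P(MZ))² / ((1.51)·(0.319)³) = 2.31
P(MZ)² = 0.0223 ⇒ P(MZ) = 0.149 atm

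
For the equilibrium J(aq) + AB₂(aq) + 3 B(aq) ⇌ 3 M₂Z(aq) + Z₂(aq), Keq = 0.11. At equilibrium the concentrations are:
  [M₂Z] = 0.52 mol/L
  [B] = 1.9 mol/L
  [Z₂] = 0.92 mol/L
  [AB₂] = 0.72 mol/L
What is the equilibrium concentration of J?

At equilibrium, Keq = [M₂Z]³·[Z₂] / ([J]·[AB₂]·[B]³) = 0.11.
(0.52)³·(0.92) / (([J])·(0.72)·(1.9)³) = 0.11
[J] = 0.238 = 0.24 mol/L

[J] = 0.24 mol/L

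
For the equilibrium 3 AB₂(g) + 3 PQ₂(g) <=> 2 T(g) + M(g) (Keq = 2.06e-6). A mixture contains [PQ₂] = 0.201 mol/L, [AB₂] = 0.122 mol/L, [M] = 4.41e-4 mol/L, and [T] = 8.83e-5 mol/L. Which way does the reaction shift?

in the forward direction

Q = [T]²·[M] / ([AB₂]³·[PQ₂]³) = (8.83e-5)²·(4.41e-4) / ((0.122)³·(0.201)³) = 2.33e-7
Q = 2.33e-7 < Keq = 2.06e-6, so the forward reaction proceeds.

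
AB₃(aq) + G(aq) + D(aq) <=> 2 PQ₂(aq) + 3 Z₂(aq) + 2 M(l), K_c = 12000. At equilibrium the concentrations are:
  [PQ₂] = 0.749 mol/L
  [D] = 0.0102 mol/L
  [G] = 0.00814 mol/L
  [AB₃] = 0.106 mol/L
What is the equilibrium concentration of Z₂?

[Z₂] = 0.573 mol/L

(M is a pure liquid — omitted from K_c.)
At equilibrium, K_c = [PQ₂]²·[Z₂]³ / ([AB₃]·[G]·[D]) = 12000.
(0.749)²·([Z₂])³ / ((0.106)·(0.00814)·(0.0102)) = 12000
[Z₂]³ = 0.188 ⇒ [Z₂] = 0.573 mol/L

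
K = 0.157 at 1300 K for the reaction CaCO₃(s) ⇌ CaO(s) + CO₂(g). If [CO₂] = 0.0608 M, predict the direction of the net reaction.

forward (toward products)

(CaCO₃, CaO are pure solids — omitted from Q.)
Q = [CO₂] = 0.0608
Q = 0.0608 < K = 0.157, so the forward reaction proceeds.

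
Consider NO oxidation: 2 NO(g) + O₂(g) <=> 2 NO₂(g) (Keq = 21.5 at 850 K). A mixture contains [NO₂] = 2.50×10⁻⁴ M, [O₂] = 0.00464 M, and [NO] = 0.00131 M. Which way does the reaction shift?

Q = [NO₂]² / ([NO]²·[O₂]) = (2.50×10⁻⁴)² / ((0.00131)²·(0.00464)) = 7.85
Q = 7.85 < Keq = 21.5, so the forward reaction proceeds.

forward (toward products)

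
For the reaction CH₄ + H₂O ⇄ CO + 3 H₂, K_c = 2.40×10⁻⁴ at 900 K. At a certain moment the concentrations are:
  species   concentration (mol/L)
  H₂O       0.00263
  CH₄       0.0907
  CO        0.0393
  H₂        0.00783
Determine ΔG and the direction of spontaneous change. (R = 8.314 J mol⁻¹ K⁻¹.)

ΔG = -8.31 kJ/mol; the forward reaction is spontaneous

Q_c = [CO]·[H₂]³ / ([CH₄]·[H₂O]) = (0.0393)·(0.00783)³ / ((0.0907)·(0.00263)) = 7.91×10⁻⁵
ΔG = RT ln(Q_c/K_c) = (8.314 J mol⁻¹ K⁻¹)(900 K) × ln(7.91×10⁻⁵/2.40×10⁻⁴)
   = (7.483 kJ/mol)(-1.110) = -8.31 kJ/mol
ΔG < 0, so the forward reaction is spontaneous (proceeds forward).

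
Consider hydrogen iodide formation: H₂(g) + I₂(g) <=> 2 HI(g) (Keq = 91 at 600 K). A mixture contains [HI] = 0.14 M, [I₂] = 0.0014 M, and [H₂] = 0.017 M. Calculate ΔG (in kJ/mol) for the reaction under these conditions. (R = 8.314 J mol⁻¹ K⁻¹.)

Q = [HI]² / ([H₂]·[I₂]) = (0.14)² / ((0.017)·(0.0014)) = 824
ΔG = RT ln(Q/Keq) = (8.314 J mol⁻¹ K⁻¹)(600 K) × ln(824/91)
   = (4.988 kJ/mol)(2.203) = 11.0 kJ/mol
ΔG > 0, so the forward reaction is non-spontaneous (proceeds in reverse).

ΔG = 11.0 kJ/mol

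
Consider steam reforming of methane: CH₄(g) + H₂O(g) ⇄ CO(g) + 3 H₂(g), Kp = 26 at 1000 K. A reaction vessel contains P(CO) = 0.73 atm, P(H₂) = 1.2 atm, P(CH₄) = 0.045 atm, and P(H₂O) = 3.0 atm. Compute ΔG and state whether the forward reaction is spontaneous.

Qp = P(CO)·P(H₂)³ / (P(CH₄)·P(H₂O)) = (0.73)·(1.2)³ / ((0.045)·(3.0)) = 9.34
ΔG = RT ln(Qp/Kp) = (8.314 J mol⁻¹ K⁻¹)(1000 K) × ln(9.34/26)
   = (8.314 kJ/mol)(-1.024) = -8.51 kJ/mol
ΔG < 0, so the forward reaction is spontaneous (proceeds forward).

ΔG = -8.51 kJ/mol; the forward reaction is spontaneous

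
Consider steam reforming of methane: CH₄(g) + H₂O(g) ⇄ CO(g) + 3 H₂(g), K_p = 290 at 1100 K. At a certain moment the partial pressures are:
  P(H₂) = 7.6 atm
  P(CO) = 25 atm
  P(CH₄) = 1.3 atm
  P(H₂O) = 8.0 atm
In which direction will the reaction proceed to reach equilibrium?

toward reactants

Q_p = P(CO)·P(H₂)³ / (P(CH₄)·P(H₂O)) = (25)·(7.6)³ / ((1.3)·(8.0)) = 1100
Q_p = 1100 > K_p = 290, so the reverse reaction proceeds.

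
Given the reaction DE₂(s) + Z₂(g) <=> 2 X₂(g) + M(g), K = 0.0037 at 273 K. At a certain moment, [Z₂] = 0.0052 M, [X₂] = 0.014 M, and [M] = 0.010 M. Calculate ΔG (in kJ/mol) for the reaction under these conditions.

(DE₂ is a pure solid — omitted from Q.)
Q = [X₂]²·[M] / [Z₂] = (0.014)²·(0.010) / (0.0052) = 3.77×10⁻⁴
ΔG = RT ln(Q/K) = (8.314 J mol⁻¹ K⁻¹)(273 K) × ln(3.77×10⁻⁴/0.0037)
   = (2.270 kJ/mol)(-2.284) = -5.18 kJ/mol
ΔG < 0, so the forward reaction is spontaneous (proceeds forward).

ΔG = -5.18 kJ/mol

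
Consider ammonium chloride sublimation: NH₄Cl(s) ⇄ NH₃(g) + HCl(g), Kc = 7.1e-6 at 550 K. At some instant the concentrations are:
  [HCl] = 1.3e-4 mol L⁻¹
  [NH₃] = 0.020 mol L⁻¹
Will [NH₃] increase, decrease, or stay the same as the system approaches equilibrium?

increase

(NH₄Cl is a pure solid — omitted from Qc.)
Qc = [NH₃]·[HCl] = (0.020)·(1.3e-4) = 2.6e-6
Qc = 2.6e-6 < Kc = 7.1e-6: net forward reaction.
NH₃ is a product, so it increases.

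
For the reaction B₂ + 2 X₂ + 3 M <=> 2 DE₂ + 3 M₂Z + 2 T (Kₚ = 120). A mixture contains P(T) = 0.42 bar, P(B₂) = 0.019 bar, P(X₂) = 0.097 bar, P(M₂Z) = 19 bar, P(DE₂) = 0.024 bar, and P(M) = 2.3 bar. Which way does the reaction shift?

Qₚ = P(DE₂)²·P(M₂Z)³·P(T)² / (P(B₂)·P(X₂)²·P(M)³) = (0.024)²·(19)³·(0.42)² / ((0.019)·(0.097)²·(2.3)³) = 320
Qₚ = 320 > Kₚ = 120, so the reverse reaction proceeds.

reverse (toward reactants)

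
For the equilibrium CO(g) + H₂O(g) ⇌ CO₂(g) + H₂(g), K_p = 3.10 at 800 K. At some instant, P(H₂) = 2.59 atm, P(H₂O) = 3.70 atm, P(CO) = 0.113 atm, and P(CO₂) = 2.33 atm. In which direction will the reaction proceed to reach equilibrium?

to the left

Q_p = P(CO₂)·P(H₂) / (P(CO)·P(H₂O)) = (2.33)·(2.59) / ((0.113)·(3.70)) = 14.4
Q_p = 14.4 > K_p = 3.10, so the reverse reaction proceeds.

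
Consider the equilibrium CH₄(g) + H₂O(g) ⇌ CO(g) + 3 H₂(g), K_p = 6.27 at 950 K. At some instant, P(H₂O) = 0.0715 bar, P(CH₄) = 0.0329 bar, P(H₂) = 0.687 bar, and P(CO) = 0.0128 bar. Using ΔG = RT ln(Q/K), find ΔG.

Q_p = P(CO)·P(H₂)³ / (P(CH₄)·P(H₂O)) = (0.0128)·(0.687)³ / ((0.0329)·(0.0715)) = 1.76
ΔG = RT ln(Q_p/K_p) = (8.314 J mol⁻¹ K⁻¹)(950 K) × ln(1.76/6.27)
   = (7.898 kJ/mol)(-1.270) = -10.0 kJ/mol
ΔG < 0, so the forward reaction is spontaneous (proceeds forward).

ΔG = -10.0 kJ/mol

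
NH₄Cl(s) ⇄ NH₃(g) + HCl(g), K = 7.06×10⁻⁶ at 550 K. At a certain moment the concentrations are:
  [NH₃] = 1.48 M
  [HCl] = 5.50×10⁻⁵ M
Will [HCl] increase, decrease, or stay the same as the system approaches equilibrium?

decrease

(NH₄Cl is a pure solid — omitted from Q.)
Q = [NH₃]·[HCl] = (1.48)·(5.50×10⁻⁵) = 8.14×10⁻⁵
Q = 8.14×10⁻⁵ > K = 7.06×10⁻⁶: net reverse reaction.
HCl is a product, so it decreases.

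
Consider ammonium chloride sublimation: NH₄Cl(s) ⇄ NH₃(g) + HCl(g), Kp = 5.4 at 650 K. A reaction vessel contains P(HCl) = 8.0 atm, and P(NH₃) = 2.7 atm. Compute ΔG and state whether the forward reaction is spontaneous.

(NH₄Cl is a pure solid — omitted from Qp.)
Qp = P(NH₃)·P(HCl) = (2.7)·(8.0) = 21.6
ΔG = RT ln(Qp/Kp) = (8.314 J mol⁻¹ K⁻¹)(650 K) × ln(21.6/5.4)
   = (5.404 kJ/mol)(1.386) = 7.49 kJ/mol
ΔG > 0, so the forward reaction is non-spontaneous (proceeds in reverse).

ΔG = 7.49 kJ/mol; the forward reaction is non-spontaneous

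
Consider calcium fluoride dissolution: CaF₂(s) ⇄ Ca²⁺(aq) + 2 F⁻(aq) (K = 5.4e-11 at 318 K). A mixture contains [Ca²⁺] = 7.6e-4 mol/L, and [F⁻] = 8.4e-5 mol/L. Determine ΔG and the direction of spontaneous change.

ΔG = -6.11 kJ/mol; the forward reaction is spontaneous

(CaF₂ is a pure solid — omitted from Q.)
Q = [Ca²⁺]·[F⁻]² = (7.6e-4)·(8.4e-5)² = 5.36e-12
ΔG = RT ln(Q/K) = (8.314 J mol⁻¹ K⁻¹)(318 K) × ln(5.36e-12/5.4e-11)
   = (2.644 kJ/mol)(-2.310) = -6.11 kJ/mol
ΔG < 0, so the forward reaction is spontaneous (proceeds forward).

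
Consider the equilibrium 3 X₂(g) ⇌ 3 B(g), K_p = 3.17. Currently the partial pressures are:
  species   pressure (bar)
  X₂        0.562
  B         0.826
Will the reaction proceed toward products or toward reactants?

no net change (already at equilibrium)

Q_p = P(B)³ / P(X₂)³ = (0.826)³ / (0.562)³ = 3.17
Q_p = 3.17 = K_p, so the system is already at equilibrium.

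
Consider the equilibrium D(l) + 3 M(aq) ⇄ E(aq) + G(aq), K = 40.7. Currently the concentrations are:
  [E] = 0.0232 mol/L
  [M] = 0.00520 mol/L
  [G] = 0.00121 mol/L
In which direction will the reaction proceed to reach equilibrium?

(D is a pure liquid — omitted from Q.)
Q = [E]·[G] / [M]³ = (0.0232)·(0.00121) / (0.00520)³ = 200
Q = 200 > K = 40.7, so the reverse reaction proceeds.

reverse (toward reactants)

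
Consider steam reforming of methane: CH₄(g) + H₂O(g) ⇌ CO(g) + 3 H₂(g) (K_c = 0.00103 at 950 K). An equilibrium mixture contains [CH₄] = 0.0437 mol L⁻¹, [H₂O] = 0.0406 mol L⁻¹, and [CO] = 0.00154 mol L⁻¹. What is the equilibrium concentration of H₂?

[H₂] = 0.106 mol L⁻¹

At equilibrium, K_c = [CO]·[H₂]³ / ([CH₄]·[H₂O]) = 0.00103.
(0.00154)·([H₂])³ / ((0.0437)·(0.0406)) = 0.00103
[H₂]³ = 0.00119 ⇒ [H₂] = 0.106 mol L⁻¹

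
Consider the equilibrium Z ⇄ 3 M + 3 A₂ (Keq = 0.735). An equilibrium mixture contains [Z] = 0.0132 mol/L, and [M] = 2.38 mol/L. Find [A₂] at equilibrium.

At equilibrium, Keq = [M]³·[A₂]³ / [Z] = 0.735.
(2.38)³·([A₂])³ / (0.0132) = 0.735
[A₂]³ = 7.20e-4 ⇒ [A₂] = 0.0896 mol/L

[A₂] = 0.0896 mol/L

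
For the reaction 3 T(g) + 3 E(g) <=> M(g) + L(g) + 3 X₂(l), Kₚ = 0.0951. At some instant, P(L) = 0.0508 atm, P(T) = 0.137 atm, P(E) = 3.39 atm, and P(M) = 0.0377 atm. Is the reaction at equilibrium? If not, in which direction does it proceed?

toward products

(X₂ is a pure liquid — omitted from Qₚ.)
Qₚ = P(M)·P(L) / (P(T)³·P(E)³) = (0.0377)·(0.0508) / ((0.137)³·(3.39)³) = 0.0191
Qₚ = 0.0191 < Kₚ = 0.0951, so the forward reaction proceeds.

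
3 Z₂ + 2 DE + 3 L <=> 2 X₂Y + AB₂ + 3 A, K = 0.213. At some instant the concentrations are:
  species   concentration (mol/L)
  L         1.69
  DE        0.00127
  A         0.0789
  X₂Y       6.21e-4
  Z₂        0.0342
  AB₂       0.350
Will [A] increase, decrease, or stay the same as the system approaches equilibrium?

stay the same

Q = [X₂Y]²·[AB₂]·[A]³ / ([Z₂]³·[DE]²·[L]³) = (6.21e-4)²·(0.350)·(0.0789)³ / ((0.0342)³·(0.00127)²·(1.69)³) = 0.213
Q = 0.213 = K; the system is at equilibrium.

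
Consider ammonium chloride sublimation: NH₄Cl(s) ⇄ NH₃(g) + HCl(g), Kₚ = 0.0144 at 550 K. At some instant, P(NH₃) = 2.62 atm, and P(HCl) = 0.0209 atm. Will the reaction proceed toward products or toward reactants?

reverse (toward reactants)

(NH₄Cl is a pure solid — omitted from Qₚ.)
Qₚ = P(NH₃)·P(HCl) = (2.62)·(0.0209) = 0.0548
Qₚ = 0.0548 > Kₚ = 0.0144, so the reverse reaction proceeds.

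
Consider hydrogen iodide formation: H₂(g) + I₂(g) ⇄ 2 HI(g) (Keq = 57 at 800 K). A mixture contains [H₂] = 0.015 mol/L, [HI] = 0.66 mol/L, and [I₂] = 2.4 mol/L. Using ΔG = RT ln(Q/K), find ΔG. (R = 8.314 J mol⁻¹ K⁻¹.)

Q = [HI]² / ([H₂]·[I₂]) = (0.66)² / ((0.015)·(2.4)) = 12.1
ΔG = RT ln(Q/Keq) = (8.314 J mol⁻¹ K⁻¹)(800 K) × ln(12.1/57)
   = (6.651 kJ/mol)(-1.550) = -10.3 kJ/mol
ΔG < 0, so the forward reaction is spontaneous (proceeds forward).

ΔG = -10.3 kJ/mol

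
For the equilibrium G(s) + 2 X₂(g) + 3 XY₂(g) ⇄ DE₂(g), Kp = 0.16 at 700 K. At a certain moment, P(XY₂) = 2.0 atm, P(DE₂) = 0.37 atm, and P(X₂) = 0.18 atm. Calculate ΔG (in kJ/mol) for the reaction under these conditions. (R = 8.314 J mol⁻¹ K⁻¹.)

ΔG = 12.7 kJ/mol

(G is a pure solid — omitted from Qp.)
Qp = P(DE₂) / (P(X₂)²·P(XY₂)³) = (0.37) / ((0.18)²·(2.0)³) = 1.43
ΔG = RT ln(Qp/Kp) = (8.314 J mol⁻¹ K⁻¹)(700 K) × ln(1.43/0.16)
   = (5.820 kJ/mol)(2.190) = 12.7 kJ/mol
ΔG > 0, so the forward reaction is non-spontaneous (proceeds in reverse).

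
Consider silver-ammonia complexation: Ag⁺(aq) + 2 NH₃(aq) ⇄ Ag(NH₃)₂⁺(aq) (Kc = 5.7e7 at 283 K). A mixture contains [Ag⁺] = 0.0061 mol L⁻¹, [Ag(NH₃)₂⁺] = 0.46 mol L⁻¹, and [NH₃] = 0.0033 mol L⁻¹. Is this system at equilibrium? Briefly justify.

no; Q < K, reaction proceeds forward

Qc = [Ag(NH₃)₂⁺] / ([Ag⁺]·[NH₃]²) = (0.46) / ((0.0061)·(0.0033)²) = 6.9e6
Qc = 6.9e6 < Kc = 5.7e7: net forward reaction.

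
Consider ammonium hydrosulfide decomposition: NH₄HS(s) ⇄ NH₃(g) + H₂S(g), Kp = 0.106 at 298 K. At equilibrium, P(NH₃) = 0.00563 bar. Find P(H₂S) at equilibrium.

P(H₂S) = 18.8 bar

(NH₄HS is a pure solid — omitted from Kp.)
At equilibrium, Kp = P(NH₃)·P(H₂S) = 0.106.
(0.00563)·(P(H₂S)) = 0.106
P(H₂S) = 18.8 bar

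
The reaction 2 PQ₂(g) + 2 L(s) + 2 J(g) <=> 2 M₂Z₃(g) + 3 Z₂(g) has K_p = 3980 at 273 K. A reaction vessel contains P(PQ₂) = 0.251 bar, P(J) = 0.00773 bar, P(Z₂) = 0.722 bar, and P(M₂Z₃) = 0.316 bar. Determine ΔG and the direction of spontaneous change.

ΔG = 2.09 kJ/mol; the forward reaction is non-spontaneous

(L is a pure solid — omitted from Q_p.)
Q_p = P(M₂Z₃)²·P(Z₂)³ / (P(PQ₂)²·P(J)²) = (0.316)²·(0.722)³ / ((0.251)²·(0.00773)²) = 9980
ΔG = RT ln(Q_p/K_p) = (8.314 J mol⁻¹ K⁻¹)(273 K) × ln(9980/3980)
   = (2.270 kJ/mol)(0.9193) = 2.09 kJ/mol
ΔG > 0, so the forward reaction is non-spontaneous (proceeds in reverse).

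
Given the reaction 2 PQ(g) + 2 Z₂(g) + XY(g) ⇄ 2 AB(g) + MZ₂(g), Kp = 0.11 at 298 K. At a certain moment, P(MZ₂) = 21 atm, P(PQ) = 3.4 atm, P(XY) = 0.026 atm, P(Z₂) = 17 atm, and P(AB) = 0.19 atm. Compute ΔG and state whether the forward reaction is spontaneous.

Qp = P(AB)²·P(MZ₂) / (P(PQ)²·P(Z₂)²·P(XY)) = (0.19)²·(21) / ((3.4)²·(17)²·(0.026)) = 0.00873
ΔG = RT ln(Qp/Kp) = (8.314 J mol⁻¹ K⁻¹)(298 K) × ln(0.00873/0.11)
   = (2.478 kJ/mol)(-2.534) = -6.28 kJ/mol
ΔG < 0, so the forward reaction is spontaneous (proceeds forward).

ΔG = -6.28 kJ/mol; the forward reaction is spontaneous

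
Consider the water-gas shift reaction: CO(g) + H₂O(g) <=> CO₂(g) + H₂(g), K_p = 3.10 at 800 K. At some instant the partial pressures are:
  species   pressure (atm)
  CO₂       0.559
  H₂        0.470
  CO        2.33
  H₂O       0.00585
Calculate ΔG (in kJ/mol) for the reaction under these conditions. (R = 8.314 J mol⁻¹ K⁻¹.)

ΔG = 12.2 kJ/mol

Q_p = P(CO₂)·P(H₂) / (P(CO)·P(H₂O)) = (0.559)·(0.470) / ((2.33)·(0.00585)) = 19.3
ΔG = RT ln(Q_p/K_p) = (8.314 J mol⁻¹ K⁻¹)(800 K) × ln(19.3/3.10)
   = (6.651 kJ/mol)(1.829) = 12.2 kJ/mol
ΔG > 0, so the forward reaction is non-spontaneous (proceeds in reverse).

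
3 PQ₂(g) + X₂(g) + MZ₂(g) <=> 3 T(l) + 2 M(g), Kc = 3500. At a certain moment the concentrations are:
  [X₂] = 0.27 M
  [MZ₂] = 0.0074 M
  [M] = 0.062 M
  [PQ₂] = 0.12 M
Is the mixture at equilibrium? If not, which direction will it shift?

(T is a pure liquid — omitted from Qc.)
Qc = [M]² / ([PQ₂]³·[X₂]·[MZ₂]) = (0.062)² / ((0.12)³·(0.27)·(0.0074)) = 1100
Qc = 1100 < Kc = 3500: net forward reaction.

no; Q < K, reaction proceeds forward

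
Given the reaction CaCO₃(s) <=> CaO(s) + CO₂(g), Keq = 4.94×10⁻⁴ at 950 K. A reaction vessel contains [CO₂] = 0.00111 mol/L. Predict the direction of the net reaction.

(CaCO₃, CaO are pure solids — omitted from Q.)
Q = [CO₂] = 0.00111
Q = 0.00111 > Keq = 4.94×10⁻⁴, so the reverse reaction proceeds.

to the left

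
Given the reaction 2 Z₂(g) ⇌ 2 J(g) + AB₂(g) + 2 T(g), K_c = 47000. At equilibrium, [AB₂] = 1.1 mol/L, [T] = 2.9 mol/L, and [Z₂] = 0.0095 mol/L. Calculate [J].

[J] = 0.68 mol/L

At equilibrium, K_c = [J]²·[AB₂]·[T]² / [Z₂]² = 47000.
([J])²·(1.1)·(2.9)² / (0.0095)² = 47000
[J]² = 0.459 ⇒ [J] = 0.68 mol/L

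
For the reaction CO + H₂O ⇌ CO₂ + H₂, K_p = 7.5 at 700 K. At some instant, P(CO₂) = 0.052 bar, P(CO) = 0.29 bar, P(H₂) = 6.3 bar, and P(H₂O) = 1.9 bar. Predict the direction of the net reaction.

in the forward direction

Q_p = P(CO₂)·P(H₂) / (P(CO)·P(H₂O)) = (0.052)·(6.3) / ((0.29)·(1.9)) = 0.59
Q_p = 0.59 < K_p = 7.5, so the forward reaction proceeds.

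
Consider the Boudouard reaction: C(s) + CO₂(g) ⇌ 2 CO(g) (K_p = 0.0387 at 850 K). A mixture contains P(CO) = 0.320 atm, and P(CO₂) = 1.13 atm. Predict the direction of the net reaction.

(C is a pure solid — omitted from Q_p.)
Q_p = P(CO)² / P(CO₂) = (0.320)² / (1.13) = 0.0906
Q_p = 0.0906 > K_p = 0.0387, so the reverse reaction proceeds.

to the left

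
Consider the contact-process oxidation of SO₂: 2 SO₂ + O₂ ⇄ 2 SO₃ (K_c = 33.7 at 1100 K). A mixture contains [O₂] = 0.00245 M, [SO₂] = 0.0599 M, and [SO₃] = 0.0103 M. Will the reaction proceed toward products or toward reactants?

Q_c = [SO₃]² / ([SO₂]²·[O₂]) = (0.0103)² / ((0.0599)²·(0.00245)) = 12.1
Q_c = 12.1 < K_c = 33.7, so the forward reaction proceeds.

toward products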